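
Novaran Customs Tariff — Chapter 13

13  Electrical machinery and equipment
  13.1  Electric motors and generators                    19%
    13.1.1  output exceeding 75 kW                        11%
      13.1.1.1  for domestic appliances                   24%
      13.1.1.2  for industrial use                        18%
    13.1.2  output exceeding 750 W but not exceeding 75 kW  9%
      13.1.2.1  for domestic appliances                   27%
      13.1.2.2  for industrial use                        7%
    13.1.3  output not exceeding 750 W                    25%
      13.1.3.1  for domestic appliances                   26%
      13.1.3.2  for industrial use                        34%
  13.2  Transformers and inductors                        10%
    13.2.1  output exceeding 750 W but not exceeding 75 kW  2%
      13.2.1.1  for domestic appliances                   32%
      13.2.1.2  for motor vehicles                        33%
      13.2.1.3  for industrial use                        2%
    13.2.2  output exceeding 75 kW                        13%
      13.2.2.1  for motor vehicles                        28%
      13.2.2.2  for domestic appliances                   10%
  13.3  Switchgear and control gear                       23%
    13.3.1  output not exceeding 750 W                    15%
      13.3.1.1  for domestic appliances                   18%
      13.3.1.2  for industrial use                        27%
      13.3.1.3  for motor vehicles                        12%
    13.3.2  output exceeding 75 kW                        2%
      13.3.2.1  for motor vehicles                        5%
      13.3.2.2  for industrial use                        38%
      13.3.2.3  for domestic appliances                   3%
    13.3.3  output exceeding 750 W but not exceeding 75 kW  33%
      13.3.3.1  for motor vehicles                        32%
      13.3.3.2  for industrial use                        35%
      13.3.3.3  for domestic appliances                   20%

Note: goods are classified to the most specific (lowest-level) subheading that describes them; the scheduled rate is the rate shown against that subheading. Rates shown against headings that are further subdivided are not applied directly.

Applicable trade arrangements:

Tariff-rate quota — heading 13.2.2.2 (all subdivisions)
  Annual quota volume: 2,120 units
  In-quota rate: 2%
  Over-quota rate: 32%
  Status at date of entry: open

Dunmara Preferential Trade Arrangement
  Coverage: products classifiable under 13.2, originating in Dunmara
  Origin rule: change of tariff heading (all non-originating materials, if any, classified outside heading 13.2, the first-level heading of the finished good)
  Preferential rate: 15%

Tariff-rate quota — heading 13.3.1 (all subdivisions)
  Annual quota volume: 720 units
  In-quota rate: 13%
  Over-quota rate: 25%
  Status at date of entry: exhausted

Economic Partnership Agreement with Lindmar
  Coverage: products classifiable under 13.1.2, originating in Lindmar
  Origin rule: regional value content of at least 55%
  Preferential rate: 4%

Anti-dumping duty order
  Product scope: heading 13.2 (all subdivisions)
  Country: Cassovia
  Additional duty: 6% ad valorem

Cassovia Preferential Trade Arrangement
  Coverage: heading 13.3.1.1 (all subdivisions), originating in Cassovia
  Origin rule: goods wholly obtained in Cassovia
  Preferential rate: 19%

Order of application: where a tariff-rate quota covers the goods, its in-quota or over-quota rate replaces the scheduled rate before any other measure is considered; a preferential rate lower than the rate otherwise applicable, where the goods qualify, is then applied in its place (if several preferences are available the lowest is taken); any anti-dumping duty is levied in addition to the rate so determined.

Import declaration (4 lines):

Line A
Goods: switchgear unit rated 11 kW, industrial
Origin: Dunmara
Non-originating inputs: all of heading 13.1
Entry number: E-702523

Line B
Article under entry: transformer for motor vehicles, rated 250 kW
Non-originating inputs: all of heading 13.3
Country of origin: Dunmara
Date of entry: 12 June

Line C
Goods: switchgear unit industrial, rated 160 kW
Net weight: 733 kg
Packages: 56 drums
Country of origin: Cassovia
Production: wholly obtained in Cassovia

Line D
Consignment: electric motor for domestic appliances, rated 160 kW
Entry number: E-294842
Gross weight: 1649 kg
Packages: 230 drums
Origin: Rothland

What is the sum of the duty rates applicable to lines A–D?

112%

Line A: switchgear unit → 13.3; rated 11 kW → 13.3.3; industrial → 13.3.3.2. Scheduled 35%. Dunmara agreement on 13.2: 13.3.3.2 not covered. → 35%.
Line B: transformer → 13.2; rated 250 kW → 13.2.2; for motor vehicles → 13.2.2.1. Scheduled 28%. Dunmara agreement on 13.2: CTH met → 15% available; preferential 15%. → 15%.
Line C: switchgear unit → 13.3; rated 160 kW → 13.3.2; industrial → 13.3.2.2. Scheduled 38%. Cassovia agreement on 13.3.1.1: 13.3.2.2 not covered. → 38%.
Line D: electric motor → 13.1; rated 160 kW → 13.1.1; for domestic appliances → 13.1.1.1. Scheduled 24%. No special measure applies. → 24%.
Sum: 35% + 15% + 38% + 24% = 112%.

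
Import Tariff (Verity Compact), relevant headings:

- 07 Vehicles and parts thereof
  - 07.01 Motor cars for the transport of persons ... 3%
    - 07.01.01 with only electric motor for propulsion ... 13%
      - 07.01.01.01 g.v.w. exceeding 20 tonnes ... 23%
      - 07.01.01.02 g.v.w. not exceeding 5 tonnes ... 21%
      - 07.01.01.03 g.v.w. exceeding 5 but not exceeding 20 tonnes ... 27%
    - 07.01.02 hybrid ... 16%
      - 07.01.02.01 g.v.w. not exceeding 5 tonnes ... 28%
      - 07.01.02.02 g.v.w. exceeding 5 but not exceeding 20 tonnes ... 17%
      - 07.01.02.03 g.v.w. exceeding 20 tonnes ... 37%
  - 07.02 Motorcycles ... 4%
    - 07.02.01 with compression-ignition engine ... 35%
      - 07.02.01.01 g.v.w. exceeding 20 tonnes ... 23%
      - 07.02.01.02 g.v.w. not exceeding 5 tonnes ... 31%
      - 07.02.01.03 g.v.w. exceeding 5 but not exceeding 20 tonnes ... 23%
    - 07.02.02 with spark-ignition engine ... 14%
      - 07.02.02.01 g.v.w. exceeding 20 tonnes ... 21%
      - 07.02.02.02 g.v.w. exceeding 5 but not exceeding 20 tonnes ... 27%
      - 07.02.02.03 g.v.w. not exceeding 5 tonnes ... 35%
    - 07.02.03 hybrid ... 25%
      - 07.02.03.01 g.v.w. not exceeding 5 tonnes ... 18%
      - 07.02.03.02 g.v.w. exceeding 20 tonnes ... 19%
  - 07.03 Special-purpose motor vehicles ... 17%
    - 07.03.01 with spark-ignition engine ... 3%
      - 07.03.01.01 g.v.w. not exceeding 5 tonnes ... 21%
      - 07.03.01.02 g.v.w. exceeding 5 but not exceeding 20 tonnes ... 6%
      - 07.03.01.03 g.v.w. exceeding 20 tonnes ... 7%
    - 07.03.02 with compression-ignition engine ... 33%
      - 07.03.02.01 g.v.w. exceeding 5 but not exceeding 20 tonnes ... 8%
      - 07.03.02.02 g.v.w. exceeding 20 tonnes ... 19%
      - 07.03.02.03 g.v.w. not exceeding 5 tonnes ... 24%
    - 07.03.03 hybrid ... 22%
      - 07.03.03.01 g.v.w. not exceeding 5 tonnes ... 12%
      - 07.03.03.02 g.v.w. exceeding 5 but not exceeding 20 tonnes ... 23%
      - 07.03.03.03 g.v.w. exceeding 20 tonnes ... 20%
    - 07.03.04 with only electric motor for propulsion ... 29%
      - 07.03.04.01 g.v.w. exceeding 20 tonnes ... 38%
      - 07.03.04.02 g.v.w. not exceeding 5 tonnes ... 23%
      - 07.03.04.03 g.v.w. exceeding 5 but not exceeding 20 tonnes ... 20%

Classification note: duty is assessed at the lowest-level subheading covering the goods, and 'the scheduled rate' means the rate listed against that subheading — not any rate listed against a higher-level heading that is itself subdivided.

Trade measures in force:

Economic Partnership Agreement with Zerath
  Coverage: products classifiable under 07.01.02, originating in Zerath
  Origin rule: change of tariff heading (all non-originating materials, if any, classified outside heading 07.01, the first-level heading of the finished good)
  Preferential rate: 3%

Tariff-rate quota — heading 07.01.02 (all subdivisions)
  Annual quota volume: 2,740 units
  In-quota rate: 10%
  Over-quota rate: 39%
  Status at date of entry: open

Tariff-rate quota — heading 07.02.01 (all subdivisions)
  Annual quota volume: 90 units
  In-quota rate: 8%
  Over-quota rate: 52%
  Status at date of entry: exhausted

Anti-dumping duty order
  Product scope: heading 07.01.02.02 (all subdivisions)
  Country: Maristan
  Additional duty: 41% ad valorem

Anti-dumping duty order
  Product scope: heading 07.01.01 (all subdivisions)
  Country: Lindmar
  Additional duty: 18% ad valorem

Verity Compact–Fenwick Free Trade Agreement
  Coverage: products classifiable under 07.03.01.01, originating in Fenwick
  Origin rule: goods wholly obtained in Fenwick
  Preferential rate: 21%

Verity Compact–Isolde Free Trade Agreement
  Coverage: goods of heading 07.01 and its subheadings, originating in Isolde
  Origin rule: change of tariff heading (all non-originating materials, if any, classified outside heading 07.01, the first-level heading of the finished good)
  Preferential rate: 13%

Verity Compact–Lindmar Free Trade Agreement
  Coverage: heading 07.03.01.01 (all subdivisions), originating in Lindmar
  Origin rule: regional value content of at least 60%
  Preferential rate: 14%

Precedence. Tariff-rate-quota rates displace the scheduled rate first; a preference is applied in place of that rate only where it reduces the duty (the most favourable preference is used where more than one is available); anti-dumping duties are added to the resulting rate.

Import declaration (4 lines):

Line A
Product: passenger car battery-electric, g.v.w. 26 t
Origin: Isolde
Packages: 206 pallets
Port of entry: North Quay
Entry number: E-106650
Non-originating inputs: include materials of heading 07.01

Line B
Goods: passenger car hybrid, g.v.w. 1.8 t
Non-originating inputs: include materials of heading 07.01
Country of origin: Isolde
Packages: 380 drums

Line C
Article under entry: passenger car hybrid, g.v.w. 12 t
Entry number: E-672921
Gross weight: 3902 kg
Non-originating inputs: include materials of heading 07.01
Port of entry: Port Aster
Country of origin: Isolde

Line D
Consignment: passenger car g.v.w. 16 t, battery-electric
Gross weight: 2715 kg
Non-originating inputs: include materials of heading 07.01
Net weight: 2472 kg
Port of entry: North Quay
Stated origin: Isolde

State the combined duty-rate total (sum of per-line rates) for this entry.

Line A: passenger car → 07.01; battery-electric → 07.01.01; g.v.w. 26 t → 07.01.01.01. Scheduled 23%. Isolde agreement on 07.01: CTH not met. → 23%.
Line B: passenger car → 07.01; hybrid → 07.01.02; g.v.w. 1.8 t → 07.01.02.01. Scheduled 28%. quota on 07.01.02 open → in-quota 10%; Isolde agreement on 07.01: CTH not met. → 10%.
Line C: passenger car → 07.01; hybrid → 07.01.02; g.v.w. 12 t → 07.01.02.02. Scheduled 17%. quota on 07.01.02 open → in-quota 10%; Isolde agreement on 07.01: CTH not met. → 10%.
Line D: passenger car → 07.01; battery-electric → 07.01.01; g.v.w. 16 t → 07.01.01.03. Scheduled 27%. Isolde agreement on 07.01: CTH not met. → 27%.
Sum: 23% + 10% + 10% + 27% = 70%.

70%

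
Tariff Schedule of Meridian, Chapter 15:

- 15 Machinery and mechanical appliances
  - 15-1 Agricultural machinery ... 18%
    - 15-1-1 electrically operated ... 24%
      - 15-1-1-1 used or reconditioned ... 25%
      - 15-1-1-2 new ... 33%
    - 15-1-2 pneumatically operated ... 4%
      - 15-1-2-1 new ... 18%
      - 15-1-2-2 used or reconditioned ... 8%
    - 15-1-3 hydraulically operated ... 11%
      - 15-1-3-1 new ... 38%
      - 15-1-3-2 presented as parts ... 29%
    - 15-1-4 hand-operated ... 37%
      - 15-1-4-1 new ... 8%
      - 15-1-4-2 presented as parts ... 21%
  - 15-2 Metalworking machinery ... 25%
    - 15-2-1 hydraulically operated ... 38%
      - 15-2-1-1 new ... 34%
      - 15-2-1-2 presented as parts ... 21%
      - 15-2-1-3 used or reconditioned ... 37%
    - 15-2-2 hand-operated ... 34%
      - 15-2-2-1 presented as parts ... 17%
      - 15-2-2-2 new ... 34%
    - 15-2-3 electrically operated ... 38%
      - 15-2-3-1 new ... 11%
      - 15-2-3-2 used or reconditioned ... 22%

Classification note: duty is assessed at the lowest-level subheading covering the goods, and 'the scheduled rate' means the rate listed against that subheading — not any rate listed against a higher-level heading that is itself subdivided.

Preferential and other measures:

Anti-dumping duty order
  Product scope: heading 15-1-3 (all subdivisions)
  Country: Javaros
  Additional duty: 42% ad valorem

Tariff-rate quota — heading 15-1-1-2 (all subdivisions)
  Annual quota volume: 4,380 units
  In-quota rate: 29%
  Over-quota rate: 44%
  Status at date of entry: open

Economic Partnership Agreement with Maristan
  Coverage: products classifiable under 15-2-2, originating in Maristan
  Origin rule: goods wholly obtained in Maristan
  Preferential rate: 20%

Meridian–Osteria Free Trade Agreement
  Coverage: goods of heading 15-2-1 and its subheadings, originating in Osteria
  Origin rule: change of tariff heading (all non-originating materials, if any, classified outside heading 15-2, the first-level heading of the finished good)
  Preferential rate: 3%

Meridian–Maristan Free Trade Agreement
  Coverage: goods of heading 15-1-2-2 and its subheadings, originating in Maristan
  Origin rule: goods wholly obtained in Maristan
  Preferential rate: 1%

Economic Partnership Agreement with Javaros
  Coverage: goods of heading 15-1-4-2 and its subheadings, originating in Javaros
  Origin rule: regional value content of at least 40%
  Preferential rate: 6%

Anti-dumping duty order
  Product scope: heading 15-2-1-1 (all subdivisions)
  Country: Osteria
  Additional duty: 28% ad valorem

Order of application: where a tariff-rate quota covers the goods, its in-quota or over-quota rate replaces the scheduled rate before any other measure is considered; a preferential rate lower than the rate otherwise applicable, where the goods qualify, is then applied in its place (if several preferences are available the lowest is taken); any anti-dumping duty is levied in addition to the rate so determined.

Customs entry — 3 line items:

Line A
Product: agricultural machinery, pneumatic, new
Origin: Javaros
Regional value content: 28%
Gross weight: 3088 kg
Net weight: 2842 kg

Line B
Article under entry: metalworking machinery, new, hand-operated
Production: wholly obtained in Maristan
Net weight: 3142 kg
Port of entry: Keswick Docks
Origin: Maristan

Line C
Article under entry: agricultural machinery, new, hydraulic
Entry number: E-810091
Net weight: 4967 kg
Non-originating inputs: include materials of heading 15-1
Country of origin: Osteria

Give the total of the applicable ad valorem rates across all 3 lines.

Line A: agricultural → 15-1; pneumatic → 15-1-2; new → 15-1-2-1. Scheduled 18%. Javaros agreement on 15-1-4-2: 15-1-2-1 not covered. → 18%.
Line B: metalworking → 15-2; hand-operated → 15-2-2; new → 15-2-2-2. Scheduled 34%. Maristan agreement on 15-2-2: wholly obtained → 20% available; Maristan agreement on 15-1-2-2: 15-2-2-2 not covered; preferential 20%. → 20%.
Line C: agricultural → 15-1; hydraulic → 15-1-3; new → 15-1-3-1. Scheduled 38%. Osteria agreement on 15-2-1: 15-1-3-1 not covered. → 38%.
Sum: 18% + 20% + 38% = 76%.

76%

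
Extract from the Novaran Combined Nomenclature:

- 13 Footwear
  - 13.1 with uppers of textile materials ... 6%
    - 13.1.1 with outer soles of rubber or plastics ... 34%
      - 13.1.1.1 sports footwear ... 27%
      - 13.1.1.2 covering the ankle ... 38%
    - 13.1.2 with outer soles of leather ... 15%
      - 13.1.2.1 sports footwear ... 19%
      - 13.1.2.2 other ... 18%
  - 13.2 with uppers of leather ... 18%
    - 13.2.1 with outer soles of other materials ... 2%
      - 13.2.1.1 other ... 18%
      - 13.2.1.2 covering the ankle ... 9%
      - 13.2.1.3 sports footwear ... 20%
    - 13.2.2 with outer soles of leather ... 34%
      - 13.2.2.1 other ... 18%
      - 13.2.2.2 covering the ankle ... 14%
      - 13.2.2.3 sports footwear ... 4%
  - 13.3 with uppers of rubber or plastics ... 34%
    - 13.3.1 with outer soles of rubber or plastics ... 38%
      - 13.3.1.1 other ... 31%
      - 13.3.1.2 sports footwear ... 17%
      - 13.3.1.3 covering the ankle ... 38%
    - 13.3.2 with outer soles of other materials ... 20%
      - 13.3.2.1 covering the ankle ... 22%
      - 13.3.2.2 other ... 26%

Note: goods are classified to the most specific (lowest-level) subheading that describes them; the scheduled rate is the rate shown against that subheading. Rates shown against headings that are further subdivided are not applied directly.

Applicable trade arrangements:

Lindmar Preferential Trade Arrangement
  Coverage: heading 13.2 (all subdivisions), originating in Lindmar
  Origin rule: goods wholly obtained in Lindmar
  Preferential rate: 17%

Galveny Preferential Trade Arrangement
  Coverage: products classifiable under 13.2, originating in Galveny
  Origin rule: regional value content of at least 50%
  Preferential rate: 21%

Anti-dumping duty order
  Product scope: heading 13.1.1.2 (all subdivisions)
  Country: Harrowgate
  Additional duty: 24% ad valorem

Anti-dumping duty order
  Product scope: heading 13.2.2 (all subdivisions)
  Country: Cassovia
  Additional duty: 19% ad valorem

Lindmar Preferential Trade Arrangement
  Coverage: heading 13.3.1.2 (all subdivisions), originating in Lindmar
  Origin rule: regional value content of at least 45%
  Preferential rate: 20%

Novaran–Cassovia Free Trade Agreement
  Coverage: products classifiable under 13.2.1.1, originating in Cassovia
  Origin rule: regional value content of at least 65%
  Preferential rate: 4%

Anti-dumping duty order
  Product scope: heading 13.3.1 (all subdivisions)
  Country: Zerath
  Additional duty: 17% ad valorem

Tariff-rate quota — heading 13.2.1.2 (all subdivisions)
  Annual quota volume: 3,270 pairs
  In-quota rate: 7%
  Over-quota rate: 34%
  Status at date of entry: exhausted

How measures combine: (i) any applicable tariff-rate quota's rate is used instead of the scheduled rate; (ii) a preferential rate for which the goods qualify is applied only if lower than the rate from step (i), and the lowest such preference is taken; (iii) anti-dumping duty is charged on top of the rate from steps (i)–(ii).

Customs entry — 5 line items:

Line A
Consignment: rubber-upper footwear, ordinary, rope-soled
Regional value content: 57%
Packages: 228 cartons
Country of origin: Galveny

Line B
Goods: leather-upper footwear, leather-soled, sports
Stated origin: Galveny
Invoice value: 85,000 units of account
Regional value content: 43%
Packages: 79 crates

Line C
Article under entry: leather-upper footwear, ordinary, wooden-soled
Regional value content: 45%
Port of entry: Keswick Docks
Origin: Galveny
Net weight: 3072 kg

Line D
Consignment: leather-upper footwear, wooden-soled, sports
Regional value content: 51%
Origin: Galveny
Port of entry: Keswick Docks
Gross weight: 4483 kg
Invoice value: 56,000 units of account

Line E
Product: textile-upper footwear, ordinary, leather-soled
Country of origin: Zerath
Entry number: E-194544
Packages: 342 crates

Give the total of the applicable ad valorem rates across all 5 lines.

Line A: rubber-upper → 13.3; rope-soled → 13.3.2; ordinary → 13.3.2.2. Scheduled 26%. Galveny agreement on 13.2: 13.3.2.2 not covered. → 26%.
Line B: leather-upper → 13.2; leather-soled → 13.2.2; sports → 13.2.2.3. Scheduled 4%. Galveny agreement on 13.2: RVC < 50%. → 4%.
Line C: leather-upper → 13.2; wooden-soled → 13.2.1; ordinary → 13.2.1.1. Scheduled 18%. Galveny agreement on 13.2: RVC < 50%. → 18%.
Line D: leather-upper → 13.2; wooden-soled → 13.2.1; sports → 13.2.1.3. Scheduled 20%. Galveny agreement on 13.2: RVC ≥ 50% → 21% available; preference 21% not lower than 20% → no reduction. → 20%.
Line E: textile-upper → 13.1; leather-soled → 13.1.2; ordinary → 13.1.2.2. Scheduled 18%. No special measure applies. → 18%.
Sum: 26% + 4% + 18% + 20% + 18% = 86%.

86%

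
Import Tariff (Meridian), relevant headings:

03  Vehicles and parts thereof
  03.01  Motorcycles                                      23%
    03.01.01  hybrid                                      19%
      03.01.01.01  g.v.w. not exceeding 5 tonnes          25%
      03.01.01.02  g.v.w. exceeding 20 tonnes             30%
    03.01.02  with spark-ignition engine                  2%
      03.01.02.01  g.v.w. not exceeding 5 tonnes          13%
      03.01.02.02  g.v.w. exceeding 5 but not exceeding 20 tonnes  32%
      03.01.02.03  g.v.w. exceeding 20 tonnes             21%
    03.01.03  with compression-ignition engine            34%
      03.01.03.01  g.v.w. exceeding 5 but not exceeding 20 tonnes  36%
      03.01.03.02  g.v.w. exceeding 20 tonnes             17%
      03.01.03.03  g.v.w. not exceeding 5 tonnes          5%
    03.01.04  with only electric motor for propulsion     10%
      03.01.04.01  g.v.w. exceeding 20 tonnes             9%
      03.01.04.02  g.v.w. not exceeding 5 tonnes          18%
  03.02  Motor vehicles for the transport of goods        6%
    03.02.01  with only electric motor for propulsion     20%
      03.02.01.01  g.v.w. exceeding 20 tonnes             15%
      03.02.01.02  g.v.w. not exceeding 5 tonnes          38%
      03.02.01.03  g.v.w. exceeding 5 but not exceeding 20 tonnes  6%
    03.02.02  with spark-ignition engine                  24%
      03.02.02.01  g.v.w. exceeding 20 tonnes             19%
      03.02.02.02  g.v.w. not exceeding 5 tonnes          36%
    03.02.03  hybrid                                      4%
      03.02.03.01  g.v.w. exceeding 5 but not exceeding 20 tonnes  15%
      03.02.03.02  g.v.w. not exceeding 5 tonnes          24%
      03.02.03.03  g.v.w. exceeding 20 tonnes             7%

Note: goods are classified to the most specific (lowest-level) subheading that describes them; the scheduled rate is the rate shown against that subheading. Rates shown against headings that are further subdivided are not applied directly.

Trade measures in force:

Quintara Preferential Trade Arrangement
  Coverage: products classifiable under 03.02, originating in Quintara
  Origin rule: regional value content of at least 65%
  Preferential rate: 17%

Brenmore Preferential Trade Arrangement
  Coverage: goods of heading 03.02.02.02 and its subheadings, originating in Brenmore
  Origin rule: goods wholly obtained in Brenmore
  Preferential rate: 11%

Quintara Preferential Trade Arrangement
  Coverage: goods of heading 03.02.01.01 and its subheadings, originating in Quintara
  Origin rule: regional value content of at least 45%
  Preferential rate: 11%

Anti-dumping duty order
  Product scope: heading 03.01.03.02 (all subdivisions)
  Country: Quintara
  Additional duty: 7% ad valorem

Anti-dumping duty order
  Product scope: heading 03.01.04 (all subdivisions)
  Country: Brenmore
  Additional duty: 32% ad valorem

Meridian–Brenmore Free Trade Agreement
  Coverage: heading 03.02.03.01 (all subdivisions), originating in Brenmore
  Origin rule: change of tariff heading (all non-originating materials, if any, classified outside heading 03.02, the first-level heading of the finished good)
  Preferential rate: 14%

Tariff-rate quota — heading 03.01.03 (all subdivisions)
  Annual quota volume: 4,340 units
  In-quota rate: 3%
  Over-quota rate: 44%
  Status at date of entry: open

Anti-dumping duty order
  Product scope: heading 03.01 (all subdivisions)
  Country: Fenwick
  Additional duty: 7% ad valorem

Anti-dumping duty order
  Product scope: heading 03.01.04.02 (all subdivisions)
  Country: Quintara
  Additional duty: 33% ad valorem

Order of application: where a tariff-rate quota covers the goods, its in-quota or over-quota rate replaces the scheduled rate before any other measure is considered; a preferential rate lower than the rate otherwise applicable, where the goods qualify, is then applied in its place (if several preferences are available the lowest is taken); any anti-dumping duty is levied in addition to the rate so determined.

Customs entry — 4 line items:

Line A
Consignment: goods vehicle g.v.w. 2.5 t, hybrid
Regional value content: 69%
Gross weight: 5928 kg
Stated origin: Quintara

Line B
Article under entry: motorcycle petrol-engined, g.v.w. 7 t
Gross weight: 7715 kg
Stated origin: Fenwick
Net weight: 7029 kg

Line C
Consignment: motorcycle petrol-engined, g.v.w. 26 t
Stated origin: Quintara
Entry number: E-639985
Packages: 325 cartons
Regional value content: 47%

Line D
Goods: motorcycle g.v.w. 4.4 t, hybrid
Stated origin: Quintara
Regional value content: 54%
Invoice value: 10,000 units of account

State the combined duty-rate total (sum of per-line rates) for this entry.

102%

Line A: goods vehicle → 03.02; hybrid → 03.02.03; g.v.w. 2.5 t → 03.02.03.02. Scheduled 24%. Quintara agreement on 03.02: RVC ≥ 65% → 17% available; Quintara agreement on 03.02.01.01: 03.02.03.02 not covered; preferential 17%. → 17%.
Line B: motorcycle → 03.01; petrol-engined → 03.01.02; g.v.w. 7 t → 03.01.02.02. Scheduled 32%. anti-dumping (Fenwick, 03.01): +7%; total 32% + 7% = 39%. → 39%.
Line C: motorcycle → 03.01; petrol-engined → 03.01.02; g.v.w. 26 t → 03.01.02.03. Scheduled 21%. Quintara agreement on 03.02: 03.01.02.03 not covered; Quintara agreement on 03.02.01.01: 03.01.02.03 not covered. → 21%.
Line D: motorcycle → 03.01; hybrid → 03.01.01; g.v.w. 4.4 t → 03.01.01.01. Scheduled 25%. Quintara agreement on 03.02: 03.01.01.01 not covered; Quintara agreement on 03.02.01.01: 03.01.01.01 not covered. → 25%.
Sum: 17% + 39% + 21% + 25% = 102%.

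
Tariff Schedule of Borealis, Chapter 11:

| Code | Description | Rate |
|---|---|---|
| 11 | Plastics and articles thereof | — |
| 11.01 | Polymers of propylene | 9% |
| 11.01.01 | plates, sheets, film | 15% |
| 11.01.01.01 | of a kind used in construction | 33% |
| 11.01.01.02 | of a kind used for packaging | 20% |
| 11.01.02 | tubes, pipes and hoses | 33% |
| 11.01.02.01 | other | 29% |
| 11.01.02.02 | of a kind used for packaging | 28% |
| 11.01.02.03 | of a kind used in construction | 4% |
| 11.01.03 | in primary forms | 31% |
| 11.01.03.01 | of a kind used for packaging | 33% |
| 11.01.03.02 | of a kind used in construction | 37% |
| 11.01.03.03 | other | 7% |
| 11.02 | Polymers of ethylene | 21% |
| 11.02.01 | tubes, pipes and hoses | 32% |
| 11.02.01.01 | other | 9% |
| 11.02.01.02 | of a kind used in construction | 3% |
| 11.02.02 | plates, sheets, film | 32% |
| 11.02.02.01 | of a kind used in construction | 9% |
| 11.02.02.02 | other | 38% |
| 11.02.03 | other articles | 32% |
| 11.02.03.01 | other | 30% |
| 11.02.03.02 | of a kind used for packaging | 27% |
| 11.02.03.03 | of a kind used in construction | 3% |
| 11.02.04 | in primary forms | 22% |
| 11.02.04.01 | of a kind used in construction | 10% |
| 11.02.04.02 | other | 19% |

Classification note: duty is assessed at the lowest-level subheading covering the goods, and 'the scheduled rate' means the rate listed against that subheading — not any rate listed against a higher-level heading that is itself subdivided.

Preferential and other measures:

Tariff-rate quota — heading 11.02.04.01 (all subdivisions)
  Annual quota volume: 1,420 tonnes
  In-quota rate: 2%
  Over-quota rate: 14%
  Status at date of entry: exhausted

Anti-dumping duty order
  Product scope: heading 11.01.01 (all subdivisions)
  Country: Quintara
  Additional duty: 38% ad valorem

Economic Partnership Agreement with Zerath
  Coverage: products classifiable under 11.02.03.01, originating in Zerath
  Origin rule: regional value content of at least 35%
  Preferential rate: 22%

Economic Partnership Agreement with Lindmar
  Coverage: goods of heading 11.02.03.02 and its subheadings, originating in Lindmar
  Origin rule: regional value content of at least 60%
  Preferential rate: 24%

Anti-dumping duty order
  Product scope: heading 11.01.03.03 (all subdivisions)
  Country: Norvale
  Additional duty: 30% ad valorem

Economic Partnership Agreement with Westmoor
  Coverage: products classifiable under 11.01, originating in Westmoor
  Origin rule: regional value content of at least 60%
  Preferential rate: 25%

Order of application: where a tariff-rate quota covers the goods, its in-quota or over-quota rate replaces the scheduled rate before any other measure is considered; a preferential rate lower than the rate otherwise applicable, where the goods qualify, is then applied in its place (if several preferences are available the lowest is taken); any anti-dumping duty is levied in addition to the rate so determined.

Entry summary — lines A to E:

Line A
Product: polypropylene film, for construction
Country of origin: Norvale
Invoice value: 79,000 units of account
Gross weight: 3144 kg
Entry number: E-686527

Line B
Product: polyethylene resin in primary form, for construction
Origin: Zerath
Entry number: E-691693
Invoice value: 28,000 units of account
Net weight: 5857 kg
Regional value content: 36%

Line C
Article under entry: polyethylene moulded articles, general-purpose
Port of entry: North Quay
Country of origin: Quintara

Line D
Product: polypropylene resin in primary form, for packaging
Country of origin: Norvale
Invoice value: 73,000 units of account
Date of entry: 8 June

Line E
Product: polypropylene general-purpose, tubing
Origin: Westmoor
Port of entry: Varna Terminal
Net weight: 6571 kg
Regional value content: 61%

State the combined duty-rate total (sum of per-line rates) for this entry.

135%

Line A: polypropylene → 11.01; film → 11.01.01; for construction → 11.01.01.01. Scheduled 33%. No special measure applies. → 33%.
Line B: polyethylene → 11.02; resin in primary form → 11.02.04; for construction → 11.02.04.01. Scheduled 10%. quota on 11.02.04.01 exhausted → over-quota 14%; Zerath agreement on 11.02.03.01: 11.02.04.01 not covered. → 14%.
Line C: polyethylene → 11.02; moulded articles → 11.02.03; general-purpose → 11.02.03.01. Scheduled 30%. No special measure applies. → 30%.
Line D: polypropylene → 11.01; resin in primary form → 11.01.03; for packaging → 11.01.03.01. Scheduled 33%. No special measure applies. → 33%.
Line E: polypropylene → 11.01; tubing → 11.01.02; general-purpose → 11.01.02.01. Scheduled 29%. Westmoor agreement on 11.01: RVC ≥ 60% → 25% available; preferential 25%. → 25%.
Sum: 33% + 14% + 30% + 33% + 25% = 135%.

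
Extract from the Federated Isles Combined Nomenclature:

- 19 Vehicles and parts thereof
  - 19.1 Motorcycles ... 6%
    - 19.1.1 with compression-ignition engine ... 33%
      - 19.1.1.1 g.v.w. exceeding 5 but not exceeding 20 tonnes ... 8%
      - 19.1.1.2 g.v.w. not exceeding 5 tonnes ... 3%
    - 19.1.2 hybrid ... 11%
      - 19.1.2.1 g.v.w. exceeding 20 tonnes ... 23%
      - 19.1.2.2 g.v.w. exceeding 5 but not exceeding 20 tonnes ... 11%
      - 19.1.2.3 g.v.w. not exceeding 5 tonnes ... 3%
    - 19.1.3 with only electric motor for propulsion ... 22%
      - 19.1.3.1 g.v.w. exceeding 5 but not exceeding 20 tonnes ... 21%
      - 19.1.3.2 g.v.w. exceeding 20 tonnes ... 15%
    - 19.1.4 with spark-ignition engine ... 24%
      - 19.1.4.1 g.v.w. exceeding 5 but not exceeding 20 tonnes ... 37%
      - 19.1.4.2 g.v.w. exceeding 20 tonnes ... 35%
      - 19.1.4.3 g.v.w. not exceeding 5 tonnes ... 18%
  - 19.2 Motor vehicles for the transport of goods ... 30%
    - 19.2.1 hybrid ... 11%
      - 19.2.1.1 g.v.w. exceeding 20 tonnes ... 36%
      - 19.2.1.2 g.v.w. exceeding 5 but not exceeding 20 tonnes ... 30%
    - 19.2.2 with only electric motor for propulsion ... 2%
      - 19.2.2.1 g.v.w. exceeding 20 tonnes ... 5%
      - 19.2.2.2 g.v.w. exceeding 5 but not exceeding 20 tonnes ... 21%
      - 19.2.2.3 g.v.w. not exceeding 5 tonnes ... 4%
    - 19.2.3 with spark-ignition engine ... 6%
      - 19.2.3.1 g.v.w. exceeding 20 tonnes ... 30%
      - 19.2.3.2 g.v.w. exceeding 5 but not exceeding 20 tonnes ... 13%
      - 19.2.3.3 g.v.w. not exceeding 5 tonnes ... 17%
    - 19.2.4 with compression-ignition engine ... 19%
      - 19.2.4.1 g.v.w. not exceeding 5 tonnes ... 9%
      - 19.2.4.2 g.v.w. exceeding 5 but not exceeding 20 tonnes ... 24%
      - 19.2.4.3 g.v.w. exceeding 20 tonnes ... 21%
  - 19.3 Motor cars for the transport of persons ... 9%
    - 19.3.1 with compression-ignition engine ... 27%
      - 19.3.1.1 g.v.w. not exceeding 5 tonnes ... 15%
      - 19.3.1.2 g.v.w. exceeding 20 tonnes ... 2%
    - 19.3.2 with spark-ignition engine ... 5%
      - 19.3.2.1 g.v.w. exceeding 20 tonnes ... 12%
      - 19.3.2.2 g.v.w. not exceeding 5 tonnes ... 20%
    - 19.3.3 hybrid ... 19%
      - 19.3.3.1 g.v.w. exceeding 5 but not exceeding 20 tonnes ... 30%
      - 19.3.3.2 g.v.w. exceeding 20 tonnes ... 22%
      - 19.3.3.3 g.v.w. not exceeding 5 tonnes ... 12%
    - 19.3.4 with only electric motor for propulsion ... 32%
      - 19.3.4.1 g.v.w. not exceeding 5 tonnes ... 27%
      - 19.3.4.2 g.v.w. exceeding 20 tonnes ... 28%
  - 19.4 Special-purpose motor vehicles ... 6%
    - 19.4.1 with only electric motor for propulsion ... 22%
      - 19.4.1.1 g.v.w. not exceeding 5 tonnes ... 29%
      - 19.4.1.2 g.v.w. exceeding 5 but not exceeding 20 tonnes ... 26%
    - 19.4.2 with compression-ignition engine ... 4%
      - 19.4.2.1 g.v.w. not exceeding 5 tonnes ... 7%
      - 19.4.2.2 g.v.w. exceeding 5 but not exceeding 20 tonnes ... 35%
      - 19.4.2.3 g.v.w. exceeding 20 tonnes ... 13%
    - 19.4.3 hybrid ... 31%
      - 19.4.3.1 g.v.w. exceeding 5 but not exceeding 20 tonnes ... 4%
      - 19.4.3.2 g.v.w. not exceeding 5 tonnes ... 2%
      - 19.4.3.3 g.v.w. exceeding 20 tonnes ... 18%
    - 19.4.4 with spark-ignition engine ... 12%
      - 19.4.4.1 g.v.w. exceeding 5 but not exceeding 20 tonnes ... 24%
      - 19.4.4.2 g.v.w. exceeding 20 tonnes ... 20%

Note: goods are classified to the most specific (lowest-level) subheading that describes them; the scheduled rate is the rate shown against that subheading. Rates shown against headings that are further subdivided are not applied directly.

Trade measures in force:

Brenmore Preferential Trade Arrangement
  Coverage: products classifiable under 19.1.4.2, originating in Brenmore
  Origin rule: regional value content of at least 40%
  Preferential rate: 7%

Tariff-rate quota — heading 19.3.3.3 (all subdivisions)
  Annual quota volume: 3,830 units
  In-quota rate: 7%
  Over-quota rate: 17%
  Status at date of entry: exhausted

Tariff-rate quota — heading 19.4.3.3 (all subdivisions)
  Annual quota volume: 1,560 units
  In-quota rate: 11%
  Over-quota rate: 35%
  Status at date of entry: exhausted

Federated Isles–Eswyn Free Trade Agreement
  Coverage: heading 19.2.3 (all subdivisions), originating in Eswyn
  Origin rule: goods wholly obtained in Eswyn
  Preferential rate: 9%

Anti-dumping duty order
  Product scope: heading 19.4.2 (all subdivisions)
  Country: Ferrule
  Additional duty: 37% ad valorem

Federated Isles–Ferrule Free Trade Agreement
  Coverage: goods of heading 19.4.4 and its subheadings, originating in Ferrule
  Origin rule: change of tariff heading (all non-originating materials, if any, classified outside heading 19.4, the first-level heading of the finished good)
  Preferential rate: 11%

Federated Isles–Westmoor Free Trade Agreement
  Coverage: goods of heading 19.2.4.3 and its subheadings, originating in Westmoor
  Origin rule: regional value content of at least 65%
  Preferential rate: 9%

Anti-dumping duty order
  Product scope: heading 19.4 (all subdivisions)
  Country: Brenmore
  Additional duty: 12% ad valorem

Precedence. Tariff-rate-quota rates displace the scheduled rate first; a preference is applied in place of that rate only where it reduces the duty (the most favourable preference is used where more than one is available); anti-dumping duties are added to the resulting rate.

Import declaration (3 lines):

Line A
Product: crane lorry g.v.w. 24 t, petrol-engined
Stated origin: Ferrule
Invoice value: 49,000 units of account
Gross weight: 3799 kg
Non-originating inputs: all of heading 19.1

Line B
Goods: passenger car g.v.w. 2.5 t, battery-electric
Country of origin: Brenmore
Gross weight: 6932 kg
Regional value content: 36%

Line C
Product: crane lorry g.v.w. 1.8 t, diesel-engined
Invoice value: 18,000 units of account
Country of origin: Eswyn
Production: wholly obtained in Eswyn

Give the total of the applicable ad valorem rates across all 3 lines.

45%

Line A: crane lorry → 19.4; petrol-engined → 19.4.4; g.v.w. 24 t → 19.4.4.2. Scheduled 20%. Ferrule agreement on 19.4.4: CTH met → 11% available; preferential 11%. → 11%.
Line B: passenger car → 19.3; battery-electric → 19.3.4; g.v.w. 2.5 t → 19.3.4.1. Scheduled 27%. Brenmore agreement on 19.1.4.2: 19.3.4.1 not covered. → 27%.
Line C: crane lorry → 19.4; diesel-engined → 19.4.2; g.v.w. 1.8 t → 19.4.2.1. Scheduled 7%. Eswyn agreement on 19.2.3: 19.4.2.1 not covered. → 7%.
Sum: 11% + 27% + 7% = 45%.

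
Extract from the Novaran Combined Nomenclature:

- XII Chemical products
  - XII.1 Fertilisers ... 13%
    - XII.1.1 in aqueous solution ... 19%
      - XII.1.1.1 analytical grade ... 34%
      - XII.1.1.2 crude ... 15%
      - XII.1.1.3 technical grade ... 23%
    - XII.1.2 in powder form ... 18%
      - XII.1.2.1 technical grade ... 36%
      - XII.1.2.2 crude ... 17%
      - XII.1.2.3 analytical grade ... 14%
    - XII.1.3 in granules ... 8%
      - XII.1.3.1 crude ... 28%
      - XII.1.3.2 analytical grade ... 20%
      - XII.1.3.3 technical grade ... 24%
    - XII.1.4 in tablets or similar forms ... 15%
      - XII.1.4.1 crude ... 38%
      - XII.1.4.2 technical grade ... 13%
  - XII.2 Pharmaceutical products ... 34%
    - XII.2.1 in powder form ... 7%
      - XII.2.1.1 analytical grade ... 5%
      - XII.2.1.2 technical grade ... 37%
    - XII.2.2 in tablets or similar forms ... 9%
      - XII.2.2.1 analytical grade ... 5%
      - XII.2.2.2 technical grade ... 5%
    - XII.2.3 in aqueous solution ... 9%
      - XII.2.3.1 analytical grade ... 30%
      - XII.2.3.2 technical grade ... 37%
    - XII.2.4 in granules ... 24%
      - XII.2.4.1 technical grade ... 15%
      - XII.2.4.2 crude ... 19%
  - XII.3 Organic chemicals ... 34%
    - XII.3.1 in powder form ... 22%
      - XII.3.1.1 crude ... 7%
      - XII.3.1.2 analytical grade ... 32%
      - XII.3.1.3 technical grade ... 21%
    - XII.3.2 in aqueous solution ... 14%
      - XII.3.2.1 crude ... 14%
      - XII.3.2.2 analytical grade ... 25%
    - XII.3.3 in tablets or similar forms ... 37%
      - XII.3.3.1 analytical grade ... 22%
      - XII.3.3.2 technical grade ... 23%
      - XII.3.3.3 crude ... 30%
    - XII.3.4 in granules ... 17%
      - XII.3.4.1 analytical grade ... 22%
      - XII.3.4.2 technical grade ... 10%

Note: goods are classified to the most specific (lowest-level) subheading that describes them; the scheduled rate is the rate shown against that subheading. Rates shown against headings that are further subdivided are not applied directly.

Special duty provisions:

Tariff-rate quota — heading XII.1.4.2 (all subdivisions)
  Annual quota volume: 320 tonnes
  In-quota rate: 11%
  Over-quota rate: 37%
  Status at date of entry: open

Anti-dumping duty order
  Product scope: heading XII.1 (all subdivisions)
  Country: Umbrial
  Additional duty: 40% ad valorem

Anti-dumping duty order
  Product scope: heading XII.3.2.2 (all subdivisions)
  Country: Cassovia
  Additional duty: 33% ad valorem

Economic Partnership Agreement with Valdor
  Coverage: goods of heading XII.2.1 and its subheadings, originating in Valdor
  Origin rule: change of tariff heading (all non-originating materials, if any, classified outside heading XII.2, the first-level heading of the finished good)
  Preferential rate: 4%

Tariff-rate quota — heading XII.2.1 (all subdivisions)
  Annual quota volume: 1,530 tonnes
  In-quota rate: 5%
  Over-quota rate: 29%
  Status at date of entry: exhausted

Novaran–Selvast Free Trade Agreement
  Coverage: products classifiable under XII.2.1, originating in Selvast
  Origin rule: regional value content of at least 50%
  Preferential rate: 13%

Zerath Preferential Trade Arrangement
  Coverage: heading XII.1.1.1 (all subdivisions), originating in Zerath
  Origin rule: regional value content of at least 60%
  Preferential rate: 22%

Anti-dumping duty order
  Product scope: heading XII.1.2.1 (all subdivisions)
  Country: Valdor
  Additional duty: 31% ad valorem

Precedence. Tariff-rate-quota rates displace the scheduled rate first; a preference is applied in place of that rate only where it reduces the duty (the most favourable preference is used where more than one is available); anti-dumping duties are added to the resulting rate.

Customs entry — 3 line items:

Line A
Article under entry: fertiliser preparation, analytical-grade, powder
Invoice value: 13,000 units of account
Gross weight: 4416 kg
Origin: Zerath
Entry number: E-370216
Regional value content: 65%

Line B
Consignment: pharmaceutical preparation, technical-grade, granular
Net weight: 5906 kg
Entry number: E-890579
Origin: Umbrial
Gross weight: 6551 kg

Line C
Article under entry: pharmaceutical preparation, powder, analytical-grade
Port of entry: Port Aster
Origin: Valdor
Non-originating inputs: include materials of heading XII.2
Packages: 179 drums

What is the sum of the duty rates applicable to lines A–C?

58%

Line A: fertiliser → XII.1; powder → XII.1.2; analytical-grade → XII.1.2.3. Scheduled 14%. Zerath agreement on XII.1.1.1: XII.1.2.3 not covered. → 14%.
Line B: pharmaceutical → XII.2; granular → XII.2.4; technical-grade → XII.2.4.1. Scheduled 15%. No special measure applies. → 15%.
Line C: pharmaceutical → XII.2; powder → XII.2.1; analytical-grade → XII.2.1.1. Scheduled 5%. quota on XII.2.1 exhausted → over-quota 29%; Valdor agreement on XII.2.1: CTH not met. → 29%.
Sum: 14% + 15% + 29% = 58%.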